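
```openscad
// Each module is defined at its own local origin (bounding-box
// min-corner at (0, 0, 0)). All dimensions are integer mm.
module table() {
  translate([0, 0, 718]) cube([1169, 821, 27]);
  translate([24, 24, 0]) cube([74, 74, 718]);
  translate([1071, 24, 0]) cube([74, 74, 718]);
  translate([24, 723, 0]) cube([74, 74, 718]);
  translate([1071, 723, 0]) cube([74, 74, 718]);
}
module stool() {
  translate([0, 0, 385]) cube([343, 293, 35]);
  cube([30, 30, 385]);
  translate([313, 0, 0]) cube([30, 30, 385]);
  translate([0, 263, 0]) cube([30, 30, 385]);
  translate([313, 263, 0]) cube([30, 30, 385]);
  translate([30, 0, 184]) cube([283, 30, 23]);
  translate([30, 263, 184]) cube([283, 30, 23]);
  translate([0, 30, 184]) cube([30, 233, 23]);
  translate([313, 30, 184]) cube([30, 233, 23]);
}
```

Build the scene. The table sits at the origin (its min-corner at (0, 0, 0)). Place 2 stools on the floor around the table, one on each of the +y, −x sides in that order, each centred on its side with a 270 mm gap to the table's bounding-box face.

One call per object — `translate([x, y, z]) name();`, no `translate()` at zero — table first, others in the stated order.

table();
translate([413, 1091, 0]) stool();
translate([-613, 264, 0]) stool();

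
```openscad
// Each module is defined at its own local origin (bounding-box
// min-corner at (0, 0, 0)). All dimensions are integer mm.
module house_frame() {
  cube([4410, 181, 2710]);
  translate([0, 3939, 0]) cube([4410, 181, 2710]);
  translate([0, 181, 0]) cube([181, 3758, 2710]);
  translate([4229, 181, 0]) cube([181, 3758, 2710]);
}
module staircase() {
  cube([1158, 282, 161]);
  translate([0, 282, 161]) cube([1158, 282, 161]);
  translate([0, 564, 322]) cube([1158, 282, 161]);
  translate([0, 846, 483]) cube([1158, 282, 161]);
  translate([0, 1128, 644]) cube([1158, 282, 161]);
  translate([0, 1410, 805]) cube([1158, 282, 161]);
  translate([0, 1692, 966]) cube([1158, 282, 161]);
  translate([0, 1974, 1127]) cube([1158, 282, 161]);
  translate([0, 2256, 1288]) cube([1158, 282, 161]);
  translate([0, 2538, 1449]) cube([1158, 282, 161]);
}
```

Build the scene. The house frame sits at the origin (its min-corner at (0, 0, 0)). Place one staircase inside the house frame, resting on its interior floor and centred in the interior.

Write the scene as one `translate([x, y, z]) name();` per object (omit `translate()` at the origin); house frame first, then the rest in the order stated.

house_frame();
translate([1626, 650, 0]) staircase();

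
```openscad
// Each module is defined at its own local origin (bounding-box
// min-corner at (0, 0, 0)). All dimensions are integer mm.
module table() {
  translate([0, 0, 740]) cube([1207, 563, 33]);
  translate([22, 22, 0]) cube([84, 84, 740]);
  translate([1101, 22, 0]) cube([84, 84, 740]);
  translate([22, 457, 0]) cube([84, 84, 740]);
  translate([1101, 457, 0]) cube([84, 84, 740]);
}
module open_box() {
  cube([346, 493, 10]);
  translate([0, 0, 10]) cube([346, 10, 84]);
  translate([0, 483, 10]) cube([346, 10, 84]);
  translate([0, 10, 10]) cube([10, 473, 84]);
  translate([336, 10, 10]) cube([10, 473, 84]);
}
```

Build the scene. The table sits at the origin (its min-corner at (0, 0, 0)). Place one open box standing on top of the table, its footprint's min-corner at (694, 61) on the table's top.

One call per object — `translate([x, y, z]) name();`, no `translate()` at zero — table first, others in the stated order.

table();
translate([694, 61, 773]) open_box();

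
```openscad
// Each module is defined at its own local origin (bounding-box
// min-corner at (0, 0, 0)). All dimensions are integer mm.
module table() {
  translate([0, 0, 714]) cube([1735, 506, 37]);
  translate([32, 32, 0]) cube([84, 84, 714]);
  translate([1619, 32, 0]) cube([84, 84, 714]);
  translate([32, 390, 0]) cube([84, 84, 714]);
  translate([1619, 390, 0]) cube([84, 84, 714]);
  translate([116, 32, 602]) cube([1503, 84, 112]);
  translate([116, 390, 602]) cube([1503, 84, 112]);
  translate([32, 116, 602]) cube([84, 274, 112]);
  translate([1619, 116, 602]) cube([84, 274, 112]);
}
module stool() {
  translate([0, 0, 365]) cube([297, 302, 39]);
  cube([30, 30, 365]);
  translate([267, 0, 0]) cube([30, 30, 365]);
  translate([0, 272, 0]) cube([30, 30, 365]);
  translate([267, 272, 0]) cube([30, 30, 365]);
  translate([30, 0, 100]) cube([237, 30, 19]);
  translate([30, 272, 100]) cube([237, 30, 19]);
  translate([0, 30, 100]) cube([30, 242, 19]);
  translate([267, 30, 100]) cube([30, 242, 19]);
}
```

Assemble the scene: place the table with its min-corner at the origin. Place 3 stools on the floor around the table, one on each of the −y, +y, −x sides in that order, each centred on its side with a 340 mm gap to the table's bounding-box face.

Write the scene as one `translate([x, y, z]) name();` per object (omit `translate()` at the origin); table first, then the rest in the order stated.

table();
translate([719, -642, 0]) stool();
translate([719, 846, 0]) stool();
translate([-637, 102, 0]) stool();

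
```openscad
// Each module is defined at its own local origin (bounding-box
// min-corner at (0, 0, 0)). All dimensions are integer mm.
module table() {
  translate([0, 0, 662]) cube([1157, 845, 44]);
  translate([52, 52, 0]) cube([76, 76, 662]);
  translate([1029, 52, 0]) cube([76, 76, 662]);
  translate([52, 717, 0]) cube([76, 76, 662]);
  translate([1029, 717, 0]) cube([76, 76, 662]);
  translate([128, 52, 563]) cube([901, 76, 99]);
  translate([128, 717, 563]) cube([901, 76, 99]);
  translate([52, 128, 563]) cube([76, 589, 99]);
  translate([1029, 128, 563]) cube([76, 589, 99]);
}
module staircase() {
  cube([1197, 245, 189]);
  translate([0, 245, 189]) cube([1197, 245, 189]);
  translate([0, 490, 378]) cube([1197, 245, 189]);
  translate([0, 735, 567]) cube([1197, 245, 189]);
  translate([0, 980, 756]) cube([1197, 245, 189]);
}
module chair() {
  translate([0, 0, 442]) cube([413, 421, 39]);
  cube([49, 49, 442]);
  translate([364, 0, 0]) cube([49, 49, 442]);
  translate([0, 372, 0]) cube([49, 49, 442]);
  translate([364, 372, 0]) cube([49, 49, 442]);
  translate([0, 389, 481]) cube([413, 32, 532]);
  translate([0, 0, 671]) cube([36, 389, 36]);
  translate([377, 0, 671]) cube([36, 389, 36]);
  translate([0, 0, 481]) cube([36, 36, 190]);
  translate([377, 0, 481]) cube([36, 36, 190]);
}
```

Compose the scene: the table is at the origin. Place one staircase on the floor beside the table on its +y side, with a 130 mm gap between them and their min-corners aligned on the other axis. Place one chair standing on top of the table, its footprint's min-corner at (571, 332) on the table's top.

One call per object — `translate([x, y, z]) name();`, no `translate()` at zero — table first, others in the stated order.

table();
translate([0, 975, 0]) staircase();
translate([571, 332, 706]) chair();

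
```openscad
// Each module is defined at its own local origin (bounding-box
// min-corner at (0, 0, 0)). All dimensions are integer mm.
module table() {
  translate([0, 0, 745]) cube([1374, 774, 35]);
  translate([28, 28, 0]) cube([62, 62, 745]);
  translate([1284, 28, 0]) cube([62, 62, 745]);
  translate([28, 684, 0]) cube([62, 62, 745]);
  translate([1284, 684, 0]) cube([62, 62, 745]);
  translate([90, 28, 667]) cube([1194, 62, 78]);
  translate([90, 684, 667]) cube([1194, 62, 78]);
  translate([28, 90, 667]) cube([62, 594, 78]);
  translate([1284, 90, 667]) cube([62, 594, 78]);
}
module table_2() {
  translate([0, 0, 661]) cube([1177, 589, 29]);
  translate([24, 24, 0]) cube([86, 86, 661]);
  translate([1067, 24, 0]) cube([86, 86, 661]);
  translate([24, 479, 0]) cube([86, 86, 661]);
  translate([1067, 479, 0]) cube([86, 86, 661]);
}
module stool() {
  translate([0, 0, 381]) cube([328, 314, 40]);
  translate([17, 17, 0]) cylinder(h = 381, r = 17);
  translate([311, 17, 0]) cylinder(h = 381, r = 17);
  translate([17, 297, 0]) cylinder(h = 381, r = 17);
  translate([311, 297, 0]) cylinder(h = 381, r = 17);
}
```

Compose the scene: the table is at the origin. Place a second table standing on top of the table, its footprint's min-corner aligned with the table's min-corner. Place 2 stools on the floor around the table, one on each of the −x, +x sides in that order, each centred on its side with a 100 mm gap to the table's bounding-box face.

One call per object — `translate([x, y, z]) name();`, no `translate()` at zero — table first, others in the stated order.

table();
translate([0, 0, 780]) table_2();
translate([-428, 230, 0]) stool();
translate([1474, 230, 0]) stool();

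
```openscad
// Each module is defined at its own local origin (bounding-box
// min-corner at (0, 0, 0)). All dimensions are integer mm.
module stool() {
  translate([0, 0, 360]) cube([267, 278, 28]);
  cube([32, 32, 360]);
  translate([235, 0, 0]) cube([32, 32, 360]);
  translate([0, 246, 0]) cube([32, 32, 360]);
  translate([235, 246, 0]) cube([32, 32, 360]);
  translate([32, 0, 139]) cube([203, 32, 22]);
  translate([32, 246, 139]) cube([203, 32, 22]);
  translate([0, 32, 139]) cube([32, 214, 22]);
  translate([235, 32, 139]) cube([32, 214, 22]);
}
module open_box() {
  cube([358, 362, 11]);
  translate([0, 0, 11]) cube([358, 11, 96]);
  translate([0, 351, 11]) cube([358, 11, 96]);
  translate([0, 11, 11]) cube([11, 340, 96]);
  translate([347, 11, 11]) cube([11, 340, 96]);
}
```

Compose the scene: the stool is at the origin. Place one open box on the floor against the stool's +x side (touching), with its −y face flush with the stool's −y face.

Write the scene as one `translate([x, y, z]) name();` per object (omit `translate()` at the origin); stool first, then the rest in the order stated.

stool();
translate([267, 0, 0]) open_box();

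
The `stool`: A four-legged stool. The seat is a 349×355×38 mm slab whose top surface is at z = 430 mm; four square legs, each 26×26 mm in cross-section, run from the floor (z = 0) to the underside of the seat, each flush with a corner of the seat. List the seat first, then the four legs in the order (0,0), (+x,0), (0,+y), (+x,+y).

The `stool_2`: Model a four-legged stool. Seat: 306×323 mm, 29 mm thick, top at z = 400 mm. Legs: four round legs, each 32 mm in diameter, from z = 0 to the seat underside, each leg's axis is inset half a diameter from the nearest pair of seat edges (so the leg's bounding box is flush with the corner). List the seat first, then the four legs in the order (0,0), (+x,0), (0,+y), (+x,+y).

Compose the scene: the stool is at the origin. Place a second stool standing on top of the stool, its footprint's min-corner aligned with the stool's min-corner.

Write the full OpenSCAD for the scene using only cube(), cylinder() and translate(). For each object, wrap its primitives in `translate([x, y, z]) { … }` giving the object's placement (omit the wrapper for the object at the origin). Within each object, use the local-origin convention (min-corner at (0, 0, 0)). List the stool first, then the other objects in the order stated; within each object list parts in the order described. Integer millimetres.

translate([0, 0, 392]) cube([349, 355, 38]);
cube([26, 26, 392]);
translate([323, 0, 0]) cube([26, 26, 392]);
translate([0, 329, 0]) cube([26, 26, 392]);
translate([323, 329, 0]) cube([26, 26, 392]);
translate([0, 0, 430]) {
  translate([0, 0, 371]) cube([306, 323, 29]);
  translate([16, 16, 0]) cylinder(h = 371, r = 16);
  translate([290, 16, 0]) cylinder(h = 371, r = 16);
  translate([16, 307, 0]) cylinder(h = 371, r = 16);
  translate([290, 307, 0]) cylinder(h = 371, r = 16);
}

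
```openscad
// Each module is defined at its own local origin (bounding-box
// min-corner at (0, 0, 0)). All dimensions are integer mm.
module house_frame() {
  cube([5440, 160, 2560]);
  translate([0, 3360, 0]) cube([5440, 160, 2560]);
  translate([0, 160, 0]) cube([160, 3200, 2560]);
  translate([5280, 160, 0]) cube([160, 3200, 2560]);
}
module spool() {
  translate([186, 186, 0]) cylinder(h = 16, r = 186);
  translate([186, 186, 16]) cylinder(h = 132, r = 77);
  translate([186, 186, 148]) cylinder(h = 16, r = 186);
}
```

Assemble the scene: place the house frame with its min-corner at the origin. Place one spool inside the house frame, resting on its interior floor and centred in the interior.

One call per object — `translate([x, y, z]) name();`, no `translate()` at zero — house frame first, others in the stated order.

house_frame();
translate([2534, 1574, 0]) spool();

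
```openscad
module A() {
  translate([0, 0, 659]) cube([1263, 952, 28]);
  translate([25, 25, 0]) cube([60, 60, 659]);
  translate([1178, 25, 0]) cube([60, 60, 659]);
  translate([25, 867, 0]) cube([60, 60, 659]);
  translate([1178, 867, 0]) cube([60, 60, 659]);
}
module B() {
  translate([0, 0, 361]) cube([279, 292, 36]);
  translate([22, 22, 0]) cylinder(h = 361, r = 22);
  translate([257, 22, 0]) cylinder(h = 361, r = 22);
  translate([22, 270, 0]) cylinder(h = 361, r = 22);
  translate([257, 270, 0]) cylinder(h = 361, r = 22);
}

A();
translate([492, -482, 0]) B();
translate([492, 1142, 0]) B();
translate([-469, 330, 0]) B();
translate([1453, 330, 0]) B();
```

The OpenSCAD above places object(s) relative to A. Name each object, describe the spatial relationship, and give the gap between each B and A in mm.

Each stool's nearest face is 190 mm from the table's bounding box.

A is a table. B is a stool. Four stools sit around the table at the −y, +y, −x, +x sides. The gap between each stool and the table is 190 mm.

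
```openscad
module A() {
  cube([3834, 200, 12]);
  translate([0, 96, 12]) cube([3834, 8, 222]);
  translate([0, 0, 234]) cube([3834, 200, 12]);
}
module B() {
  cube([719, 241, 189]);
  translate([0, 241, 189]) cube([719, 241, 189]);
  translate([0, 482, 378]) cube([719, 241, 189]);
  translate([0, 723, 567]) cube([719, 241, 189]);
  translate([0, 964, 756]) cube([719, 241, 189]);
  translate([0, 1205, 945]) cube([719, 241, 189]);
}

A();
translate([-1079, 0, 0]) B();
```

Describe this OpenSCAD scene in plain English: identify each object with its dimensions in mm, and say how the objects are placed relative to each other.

A is an I-beam lying along x, 3834 mm long. Overall section height 246 mm. Two flanges 200 mm wide (y) and 12 mm thick, one on the floor and one at the top; a web 8 mm thick runs between them, centred on the flange width.

B is a straight staircase of 6 solid steps. Each step is 719 mm wide (x), 241 mm deep (y, the going) and 189 mm tall (the rise). The first step rests on the floor; each subsequent step sits one going further in +y and one rise higher in +z, directly behind and above the previous step with no overlap.

The staircase is on the floor beside the I-beam on its −x side.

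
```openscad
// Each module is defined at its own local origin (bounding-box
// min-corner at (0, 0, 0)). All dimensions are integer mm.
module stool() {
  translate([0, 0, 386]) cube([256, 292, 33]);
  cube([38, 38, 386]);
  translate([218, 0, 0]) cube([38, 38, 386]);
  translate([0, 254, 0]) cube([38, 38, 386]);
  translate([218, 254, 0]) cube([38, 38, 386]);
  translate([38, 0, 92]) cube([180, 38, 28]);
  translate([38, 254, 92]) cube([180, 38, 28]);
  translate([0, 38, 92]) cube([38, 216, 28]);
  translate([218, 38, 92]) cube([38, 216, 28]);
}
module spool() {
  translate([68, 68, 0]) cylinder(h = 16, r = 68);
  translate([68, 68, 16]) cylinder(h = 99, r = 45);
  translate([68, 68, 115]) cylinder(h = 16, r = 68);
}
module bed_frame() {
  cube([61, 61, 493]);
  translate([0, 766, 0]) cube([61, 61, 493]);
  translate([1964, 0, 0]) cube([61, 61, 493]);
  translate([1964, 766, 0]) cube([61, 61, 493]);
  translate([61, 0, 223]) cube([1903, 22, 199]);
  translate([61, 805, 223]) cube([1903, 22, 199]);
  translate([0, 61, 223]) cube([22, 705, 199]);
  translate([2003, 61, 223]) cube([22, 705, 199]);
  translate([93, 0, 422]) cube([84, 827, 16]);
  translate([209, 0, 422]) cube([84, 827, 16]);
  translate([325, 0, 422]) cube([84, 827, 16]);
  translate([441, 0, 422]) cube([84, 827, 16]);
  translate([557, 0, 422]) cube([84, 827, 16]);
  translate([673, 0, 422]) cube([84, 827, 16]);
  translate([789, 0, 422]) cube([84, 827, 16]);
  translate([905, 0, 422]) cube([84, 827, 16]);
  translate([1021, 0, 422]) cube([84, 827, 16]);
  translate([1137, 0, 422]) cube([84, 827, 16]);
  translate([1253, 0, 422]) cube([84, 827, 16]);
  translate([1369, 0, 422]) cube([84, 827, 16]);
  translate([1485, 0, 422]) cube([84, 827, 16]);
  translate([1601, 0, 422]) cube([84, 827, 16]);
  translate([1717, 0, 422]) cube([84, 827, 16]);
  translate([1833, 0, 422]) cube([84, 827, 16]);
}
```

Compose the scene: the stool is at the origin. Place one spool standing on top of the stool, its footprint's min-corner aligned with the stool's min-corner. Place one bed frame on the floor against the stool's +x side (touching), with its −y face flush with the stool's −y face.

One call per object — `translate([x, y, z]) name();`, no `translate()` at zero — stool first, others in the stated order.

stool();
translate([0, 0, 419]) spool();
translate([256, 0, 0]) bed_frame();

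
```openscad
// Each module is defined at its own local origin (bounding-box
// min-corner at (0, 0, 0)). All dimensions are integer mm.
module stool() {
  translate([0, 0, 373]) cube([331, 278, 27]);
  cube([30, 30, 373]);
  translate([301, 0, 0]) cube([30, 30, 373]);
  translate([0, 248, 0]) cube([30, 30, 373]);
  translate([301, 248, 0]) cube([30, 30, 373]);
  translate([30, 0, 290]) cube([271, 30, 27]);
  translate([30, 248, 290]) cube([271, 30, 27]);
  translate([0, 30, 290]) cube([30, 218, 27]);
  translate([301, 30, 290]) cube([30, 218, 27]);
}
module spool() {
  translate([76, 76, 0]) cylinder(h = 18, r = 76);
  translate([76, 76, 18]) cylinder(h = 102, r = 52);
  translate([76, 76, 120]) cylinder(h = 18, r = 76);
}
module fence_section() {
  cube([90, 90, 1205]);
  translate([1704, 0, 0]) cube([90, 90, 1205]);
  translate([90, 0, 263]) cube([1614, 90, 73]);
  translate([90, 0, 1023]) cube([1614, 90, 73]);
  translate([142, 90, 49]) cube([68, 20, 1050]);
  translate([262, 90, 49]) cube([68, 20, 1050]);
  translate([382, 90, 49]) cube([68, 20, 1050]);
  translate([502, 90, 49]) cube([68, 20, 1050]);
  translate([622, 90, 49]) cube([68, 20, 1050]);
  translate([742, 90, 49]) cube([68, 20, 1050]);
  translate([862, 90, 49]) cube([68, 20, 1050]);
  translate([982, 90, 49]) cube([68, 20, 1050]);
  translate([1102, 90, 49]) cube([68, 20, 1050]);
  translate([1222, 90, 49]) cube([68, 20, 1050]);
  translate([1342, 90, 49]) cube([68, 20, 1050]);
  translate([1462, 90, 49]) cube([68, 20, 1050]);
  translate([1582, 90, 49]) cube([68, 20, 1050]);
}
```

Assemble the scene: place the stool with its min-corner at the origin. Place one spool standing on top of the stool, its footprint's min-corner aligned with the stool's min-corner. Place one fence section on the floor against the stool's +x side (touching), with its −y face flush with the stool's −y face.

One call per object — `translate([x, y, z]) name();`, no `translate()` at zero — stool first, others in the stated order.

stool();
translate([0, 0, 400]) spool();
translate([331, 0, 0]) fence_section();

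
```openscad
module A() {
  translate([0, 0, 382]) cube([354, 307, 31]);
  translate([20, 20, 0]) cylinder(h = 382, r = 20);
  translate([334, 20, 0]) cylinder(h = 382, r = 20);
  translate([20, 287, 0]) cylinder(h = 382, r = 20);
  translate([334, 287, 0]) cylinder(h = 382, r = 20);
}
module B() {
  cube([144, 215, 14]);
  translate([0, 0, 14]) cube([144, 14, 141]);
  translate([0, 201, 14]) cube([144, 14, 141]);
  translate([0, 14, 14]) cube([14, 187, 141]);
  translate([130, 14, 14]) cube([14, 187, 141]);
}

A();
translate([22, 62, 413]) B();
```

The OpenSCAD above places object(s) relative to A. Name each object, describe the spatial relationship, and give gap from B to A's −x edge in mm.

The open box's min-x is at 22; the stool's min-x is 0; gap = 22 mm.

A is a stool. B is an open box. The open box is on top of the stool. The gap from the open box to the stool's −x edge is 22 mm.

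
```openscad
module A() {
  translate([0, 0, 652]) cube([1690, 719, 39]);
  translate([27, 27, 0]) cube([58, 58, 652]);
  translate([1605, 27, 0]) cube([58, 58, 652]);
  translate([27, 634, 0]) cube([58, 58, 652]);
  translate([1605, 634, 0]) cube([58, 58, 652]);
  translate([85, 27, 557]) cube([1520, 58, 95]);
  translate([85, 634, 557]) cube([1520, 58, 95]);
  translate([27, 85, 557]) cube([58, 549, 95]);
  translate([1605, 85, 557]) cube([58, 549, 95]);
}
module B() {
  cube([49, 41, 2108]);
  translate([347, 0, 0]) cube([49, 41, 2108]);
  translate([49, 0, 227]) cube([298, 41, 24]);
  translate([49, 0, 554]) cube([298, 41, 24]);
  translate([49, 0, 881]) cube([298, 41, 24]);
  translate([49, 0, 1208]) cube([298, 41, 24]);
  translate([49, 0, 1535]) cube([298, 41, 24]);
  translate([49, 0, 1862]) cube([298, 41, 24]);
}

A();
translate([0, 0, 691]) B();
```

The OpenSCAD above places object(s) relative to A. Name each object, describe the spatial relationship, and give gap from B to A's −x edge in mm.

The ladder's min-x is at 0; the table's min-x is 0; gap = 0 mm.

A is a table. B is a ladder. The ladder is on top of the table. The gap from the ladder to the table's −x edge is 0 mm.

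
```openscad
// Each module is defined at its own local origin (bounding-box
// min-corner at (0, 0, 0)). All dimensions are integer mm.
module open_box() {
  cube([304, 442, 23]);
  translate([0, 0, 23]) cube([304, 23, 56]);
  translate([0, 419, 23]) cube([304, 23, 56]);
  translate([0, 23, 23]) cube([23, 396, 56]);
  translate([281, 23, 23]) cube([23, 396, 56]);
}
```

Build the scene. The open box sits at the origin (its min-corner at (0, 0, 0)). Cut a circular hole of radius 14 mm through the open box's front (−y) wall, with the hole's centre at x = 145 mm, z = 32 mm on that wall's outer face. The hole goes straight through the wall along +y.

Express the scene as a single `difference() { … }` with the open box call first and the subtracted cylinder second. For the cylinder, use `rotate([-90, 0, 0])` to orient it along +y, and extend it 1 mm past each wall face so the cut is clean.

difference() {
  open_box();
  translate([145, -1, 32]) rotate([-90, 0, 0]) cylinder(h = 25, r = 14);
}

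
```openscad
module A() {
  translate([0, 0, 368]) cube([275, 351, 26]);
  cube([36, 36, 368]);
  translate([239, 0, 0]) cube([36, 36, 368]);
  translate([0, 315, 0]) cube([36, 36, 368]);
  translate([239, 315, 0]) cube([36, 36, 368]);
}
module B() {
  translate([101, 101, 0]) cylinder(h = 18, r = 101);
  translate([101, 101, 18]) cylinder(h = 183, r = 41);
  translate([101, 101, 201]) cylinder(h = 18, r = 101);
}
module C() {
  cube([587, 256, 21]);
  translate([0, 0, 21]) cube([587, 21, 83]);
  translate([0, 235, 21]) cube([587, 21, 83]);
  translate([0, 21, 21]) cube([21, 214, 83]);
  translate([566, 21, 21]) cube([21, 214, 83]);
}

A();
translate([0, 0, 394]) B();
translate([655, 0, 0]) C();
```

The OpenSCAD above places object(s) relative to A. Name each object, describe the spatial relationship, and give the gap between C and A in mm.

The open box's nearest face is 380 mm from the stool's +x face.

A is a stool. B is a spool. C is an open box. The spool is on top of the stool. The open box is on the floor beside the stool on its +x side. The gap between the open box and the stool is 380 mm.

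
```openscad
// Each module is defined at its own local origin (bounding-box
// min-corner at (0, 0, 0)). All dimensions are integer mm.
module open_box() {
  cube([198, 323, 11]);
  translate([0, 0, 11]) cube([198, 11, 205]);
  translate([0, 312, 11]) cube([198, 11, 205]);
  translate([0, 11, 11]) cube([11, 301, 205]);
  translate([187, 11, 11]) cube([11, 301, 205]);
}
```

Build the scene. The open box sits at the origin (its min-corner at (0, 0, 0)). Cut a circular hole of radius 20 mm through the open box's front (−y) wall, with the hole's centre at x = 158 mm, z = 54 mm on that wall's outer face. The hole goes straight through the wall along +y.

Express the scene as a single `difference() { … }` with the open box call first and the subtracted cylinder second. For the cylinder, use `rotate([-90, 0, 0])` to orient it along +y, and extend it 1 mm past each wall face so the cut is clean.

difference() {
  open_box();
  translate([158, -1, 54]) rotate([-90, 0, 0]) cylinder(h = 13, r = 20);
}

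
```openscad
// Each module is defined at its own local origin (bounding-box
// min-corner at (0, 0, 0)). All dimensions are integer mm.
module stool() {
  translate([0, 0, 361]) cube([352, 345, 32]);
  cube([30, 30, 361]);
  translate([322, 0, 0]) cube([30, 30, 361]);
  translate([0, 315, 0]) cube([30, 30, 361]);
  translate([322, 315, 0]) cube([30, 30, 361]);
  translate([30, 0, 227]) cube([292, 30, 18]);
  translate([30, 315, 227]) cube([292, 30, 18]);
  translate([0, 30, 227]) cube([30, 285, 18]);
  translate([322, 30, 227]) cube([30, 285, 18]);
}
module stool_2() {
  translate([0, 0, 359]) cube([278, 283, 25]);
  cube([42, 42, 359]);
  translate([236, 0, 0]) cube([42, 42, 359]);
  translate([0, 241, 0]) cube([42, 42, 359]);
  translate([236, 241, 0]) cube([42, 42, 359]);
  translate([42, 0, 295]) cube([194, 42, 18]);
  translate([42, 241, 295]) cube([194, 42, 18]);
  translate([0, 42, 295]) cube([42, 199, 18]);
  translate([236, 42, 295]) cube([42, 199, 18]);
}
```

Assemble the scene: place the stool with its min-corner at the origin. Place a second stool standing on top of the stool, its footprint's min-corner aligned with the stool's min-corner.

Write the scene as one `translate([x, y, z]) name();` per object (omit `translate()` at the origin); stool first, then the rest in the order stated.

stool();
translate([0, 0, 393]) stool_2();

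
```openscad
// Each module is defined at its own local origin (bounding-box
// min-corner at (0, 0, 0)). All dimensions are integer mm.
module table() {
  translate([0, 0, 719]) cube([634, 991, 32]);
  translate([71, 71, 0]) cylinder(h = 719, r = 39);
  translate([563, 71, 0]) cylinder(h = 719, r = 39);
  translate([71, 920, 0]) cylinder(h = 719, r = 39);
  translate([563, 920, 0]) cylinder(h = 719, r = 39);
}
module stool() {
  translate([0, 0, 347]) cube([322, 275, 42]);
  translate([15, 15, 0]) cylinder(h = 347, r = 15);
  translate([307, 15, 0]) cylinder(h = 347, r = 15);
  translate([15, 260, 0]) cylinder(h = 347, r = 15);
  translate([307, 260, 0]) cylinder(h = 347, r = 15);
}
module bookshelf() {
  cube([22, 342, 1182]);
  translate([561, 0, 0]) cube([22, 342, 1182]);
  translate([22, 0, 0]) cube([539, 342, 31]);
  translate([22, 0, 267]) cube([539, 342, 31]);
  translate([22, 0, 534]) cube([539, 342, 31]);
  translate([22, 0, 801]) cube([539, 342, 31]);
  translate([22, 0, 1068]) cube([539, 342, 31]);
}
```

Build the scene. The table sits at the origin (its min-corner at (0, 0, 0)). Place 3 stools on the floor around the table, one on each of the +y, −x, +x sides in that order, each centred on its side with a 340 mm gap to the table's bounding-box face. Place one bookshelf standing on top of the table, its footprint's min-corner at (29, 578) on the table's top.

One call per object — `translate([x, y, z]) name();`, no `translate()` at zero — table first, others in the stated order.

table();
translate([156, 1331, 0]) stool();
translate([-662, 358, 0]) stool();
translate([974, 358, 0]) stool();
translate([29, 578, 751]) bookshelf();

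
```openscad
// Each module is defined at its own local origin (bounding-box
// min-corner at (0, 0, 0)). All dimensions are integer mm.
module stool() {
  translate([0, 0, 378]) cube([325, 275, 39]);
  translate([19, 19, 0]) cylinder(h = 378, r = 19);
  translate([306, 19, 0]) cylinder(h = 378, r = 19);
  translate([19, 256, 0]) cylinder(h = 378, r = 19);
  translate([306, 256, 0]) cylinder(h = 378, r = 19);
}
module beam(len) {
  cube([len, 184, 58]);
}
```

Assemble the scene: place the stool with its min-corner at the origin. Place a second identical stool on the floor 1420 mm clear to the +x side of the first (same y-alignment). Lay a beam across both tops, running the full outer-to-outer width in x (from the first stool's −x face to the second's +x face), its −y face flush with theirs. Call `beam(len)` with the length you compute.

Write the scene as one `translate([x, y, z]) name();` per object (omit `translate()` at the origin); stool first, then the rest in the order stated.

stool();
translate([1745, 0, 0]) stool();
translate([0, 0, 417]) beam(2070);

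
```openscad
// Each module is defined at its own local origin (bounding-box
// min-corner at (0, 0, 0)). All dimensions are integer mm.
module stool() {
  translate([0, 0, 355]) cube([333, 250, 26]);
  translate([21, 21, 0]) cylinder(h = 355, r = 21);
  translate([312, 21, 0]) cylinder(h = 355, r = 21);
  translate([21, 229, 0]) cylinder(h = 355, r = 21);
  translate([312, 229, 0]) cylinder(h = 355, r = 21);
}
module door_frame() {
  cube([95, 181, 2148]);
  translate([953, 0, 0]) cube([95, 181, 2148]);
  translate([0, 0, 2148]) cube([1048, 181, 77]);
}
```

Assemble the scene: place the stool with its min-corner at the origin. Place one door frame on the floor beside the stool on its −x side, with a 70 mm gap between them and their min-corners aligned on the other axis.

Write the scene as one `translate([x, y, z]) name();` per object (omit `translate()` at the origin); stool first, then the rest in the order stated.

stool();
translate([-1118, 0, 0]) door_frame();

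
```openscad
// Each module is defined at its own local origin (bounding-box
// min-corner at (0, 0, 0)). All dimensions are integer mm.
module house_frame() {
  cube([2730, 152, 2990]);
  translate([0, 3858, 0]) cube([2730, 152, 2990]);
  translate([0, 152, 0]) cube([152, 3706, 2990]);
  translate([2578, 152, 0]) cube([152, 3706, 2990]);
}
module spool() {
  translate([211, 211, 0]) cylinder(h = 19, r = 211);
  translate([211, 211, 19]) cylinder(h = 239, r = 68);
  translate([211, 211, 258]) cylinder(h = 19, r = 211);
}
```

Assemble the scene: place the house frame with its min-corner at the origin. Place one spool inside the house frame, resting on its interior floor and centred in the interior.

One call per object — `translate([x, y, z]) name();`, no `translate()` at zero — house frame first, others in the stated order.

house_frame();
translate([1154, 1794, 0]) spool();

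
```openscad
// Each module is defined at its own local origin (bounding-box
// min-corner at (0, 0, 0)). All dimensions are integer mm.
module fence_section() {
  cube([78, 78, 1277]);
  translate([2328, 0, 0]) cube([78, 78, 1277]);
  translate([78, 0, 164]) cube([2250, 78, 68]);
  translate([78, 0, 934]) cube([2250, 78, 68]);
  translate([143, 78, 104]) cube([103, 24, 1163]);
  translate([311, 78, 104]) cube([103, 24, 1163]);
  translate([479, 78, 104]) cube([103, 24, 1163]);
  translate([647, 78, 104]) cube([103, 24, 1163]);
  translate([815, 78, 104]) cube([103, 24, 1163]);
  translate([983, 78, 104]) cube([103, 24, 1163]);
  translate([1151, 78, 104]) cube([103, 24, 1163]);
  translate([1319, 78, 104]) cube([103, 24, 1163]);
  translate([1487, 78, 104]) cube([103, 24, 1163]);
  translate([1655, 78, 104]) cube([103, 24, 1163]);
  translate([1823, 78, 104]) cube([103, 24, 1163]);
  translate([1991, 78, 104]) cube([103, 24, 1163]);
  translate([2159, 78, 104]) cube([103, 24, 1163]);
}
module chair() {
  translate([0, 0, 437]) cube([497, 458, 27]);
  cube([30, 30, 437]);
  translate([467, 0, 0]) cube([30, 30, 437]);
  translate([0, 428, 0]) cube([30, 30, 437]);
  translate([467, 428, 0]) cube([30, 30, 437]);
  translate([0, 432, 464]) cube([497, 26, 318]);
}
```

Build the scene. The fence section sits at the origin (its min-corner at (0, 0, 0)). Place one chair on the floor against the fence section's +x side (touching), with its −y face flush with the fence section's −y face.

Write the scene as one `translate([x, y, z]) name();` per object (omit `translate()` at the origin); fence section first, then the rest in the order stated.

fence_section();
translate([2406, 0, 0]) chair();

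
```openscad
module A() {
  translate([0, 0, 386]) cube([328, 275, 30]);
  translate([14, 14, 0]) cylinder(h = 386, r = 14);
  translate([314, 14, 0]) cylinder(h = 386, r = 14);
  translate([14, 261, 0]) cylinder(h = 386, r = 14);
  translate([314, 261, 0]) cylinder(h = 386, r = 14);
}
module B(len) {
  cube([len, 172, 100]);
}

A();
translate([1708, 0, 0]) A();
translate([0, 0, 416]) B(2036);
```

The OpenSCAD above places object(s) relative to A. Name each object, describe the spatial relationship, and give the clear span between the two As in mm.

A is a stool. B is a beam. A beam spans the tops of two stools. The clear span between the two stools is 1380 mm.

Second stool starts at x = 1708; first ends at x = 328; clear span = 1708 − 328 = 1380 mm.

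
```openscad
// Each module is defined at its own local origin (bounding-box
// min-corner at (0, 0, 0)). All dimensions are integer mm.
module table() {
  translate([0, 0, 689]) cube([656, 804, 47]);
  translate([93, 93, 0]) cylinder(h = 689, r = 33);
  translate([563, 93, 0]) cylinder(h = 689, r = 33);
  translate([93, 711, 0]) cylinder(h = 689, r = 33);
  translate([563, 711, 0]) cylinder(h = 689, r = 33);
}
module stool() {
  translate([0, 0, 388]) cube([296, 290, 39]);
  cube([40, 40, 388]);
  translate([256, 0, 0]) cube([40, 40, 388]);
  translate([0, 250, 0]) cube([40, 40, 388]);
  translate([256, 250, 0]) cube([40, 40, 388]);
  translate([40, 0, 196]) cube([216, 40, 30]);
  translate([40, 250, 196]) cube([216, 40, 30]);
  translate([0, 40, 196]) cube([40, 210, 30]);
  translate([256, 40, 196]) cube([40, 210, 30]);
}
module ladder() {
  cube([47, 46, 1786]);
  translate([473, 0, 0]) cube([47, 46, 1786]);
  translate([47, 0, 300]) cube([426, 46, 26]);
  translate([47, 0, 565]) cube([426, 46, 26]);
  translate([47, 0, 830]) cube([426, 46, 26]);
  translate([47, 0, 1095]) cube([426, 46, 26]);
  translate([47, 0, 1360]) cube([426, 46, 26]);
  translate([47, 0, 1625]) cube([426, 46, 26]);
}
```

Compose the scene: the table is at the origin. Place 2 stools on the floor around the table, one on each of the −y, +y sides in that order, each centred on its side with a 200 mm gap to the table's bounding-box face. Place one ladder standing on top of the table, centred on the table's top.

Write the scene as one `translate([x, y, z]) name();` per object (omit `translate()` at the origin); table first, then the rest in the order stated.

table();
translate([180, -490, 0]) stool();
translate([180, 1004, 0]) stool();
translate([68, 379, 736]) ladder();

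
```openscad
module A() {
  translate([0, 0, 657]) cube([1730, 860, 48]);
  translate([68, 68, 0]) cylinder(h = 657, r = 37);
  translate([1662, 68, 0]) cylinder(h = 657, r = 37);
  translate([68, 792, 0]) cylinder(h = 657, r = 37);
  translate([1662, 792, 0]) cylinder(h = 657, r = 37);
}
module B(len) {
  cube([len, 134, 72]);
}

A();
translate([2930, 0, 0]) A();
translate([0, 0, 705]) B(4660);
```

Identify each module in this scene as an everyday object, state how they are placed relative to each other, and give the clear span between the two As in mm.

Second table starts at x = 2930; first ends at x = 1730; clear span = 2930 − 1730 = 1200 mm.

A is a table. B is a beam. A beam spans the tops of two tables. The clear span between the two tables is 1200 mm.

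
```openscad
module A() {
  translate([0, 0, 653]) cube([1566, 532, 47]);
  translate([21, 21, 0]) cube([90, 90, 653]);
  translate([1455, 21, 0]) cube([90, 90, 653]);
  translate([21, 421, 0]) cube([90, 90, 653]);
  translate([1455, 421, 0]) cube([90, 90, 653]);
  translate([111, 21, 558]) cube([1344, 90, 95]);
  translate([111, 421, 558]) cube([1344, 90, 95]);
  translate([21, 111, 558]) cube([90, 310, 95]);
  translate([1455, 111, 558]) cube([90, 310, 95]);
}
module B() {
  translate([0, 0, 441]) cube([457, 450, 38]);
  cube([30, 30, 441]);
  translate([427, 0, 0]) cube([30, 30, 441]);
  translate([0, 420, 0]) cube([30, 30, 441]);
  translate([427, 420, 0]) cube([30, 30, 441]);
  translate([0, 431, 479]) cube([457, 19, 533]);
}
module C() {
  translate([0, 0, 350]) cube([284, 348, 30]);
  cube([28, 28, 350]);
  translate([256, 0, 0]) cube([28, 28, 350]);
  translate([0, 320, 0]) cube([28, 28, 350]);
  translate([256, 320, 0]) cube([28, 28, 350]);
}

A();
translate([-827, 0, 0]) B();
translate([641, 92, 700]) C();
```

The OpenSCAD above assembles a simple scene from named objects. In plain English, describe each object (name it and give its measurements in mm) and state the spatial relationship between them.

A is a table: top 1566 mm (x) × 532 mm (y), 47 mm thick, upper face at z = 700 mm, on four 90×90 mm square legs, each inset 21 mm from the nearest pair of top edges, running from z = 0 to the bottom of the top. Four apron rails, 90 mm thick and 95 mm tall, run between adjacent legs with their top edges flush with the underside of the top and their outer faces flush with the legs' outer faces.

B is a chair. The seat is a 457×450×38 mm slab with its top at z = 479 mm, on four 30×30 mm corner legs (flush with the seat edges, standing on z = 0). A flat backrest 19 mm thick, 533 mm tall, spans the full seat width and rises from the seat top along its +y edge, rear face flush with the rear of the seat.

C is a four-legged stool. The seat is 284×348 mm, 30 mm thick, top at z = 380 mm. It stands on four square legs, each 28×28 mm in cross-section, from z = 0 to the seat underside, each flush with a corner of the seat.

The chair is on the floor beside the table on its −x side. The stool is on top of the table, centred.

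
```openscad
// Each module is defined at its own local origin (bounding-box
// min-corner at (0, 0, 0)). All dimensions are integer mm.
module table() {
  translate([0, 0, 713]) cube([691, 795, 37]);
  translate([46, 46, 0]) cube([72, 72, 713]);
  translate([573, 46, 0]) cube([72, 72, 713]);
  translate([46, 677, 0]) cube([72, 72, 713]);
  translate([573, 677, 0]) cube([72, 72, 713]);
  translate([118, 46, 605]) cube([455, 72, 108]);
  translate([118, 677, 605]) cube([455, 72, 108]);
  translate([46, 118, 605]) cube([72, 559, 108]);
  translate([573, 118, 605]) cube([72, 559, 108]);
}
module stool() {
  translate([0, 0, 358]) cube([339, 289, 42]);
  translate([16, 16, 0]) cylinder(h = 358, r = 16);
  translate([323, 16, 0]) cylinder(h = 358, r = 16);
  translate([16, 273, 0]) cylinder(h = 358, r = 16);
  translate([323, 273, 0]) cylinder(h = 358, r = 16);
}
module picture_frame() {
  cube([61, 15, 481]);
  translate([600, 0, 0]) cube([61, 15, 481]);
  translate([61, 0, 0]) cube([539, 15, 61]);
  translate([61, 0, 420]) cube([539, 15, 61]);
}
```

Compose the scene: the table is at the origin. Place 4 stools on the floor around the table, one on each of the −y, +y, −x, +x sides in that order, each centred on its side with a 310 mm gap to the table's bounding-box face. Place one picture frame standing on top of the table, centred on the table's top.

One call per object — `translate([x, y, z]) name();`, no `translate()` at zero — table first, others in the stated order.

table();
translate([176, -599, 0]) stool();
translate([176, 1105, 0]) stool();
translate([-649, 253, 0]) stool();
translate([1001, 253, 0]) stool();
translate([15, 390, 750]) picture_frame();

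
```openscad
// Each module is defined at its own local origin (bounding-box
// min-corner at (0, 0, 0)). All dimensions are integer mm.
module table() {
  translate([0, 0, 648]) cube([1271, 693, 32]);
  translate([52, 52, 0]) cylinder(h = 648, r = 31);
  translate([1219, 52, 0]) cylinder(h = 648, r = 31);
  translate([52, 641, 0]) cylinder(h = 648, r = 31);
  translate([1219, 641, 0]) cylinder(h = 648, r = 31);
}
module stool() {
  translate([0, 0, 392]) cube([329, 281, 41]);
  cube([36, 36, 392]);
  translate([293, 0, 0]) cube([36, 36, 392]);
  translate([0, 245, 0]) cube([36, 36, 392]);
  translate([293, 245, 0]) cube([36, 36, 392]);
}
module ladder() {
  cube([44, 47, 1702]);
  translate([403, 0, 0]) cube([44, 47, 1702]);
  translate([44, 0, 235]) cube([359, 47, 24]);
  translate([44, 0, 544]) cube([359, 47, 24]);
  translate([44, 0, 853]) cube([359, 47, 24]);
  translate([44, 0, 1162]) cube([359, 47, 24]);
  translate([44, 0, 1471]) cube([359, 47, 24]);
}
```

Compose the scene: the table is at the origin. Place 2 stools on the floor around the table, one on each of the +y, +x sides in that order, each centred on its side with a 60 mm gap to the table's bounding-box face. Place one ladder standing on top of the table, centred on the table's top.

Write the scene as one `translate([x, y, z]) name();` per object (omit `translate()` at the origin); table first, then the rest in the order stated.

table();
translate([471, 753, 0]) stool();
translate([1331, 206, 0]) stool();
translate([412, 323, 680]) ladder();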